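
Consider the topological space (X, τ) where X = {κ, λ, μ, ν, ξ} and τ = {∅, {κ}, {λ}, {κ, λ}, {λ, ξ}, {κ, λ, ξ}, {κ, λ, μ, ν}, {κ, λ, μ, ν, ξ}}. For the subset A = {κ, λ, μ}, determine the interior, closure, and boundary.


int(A) = {κ, λ}, cl(A) = {κ, λ, μ, ν, ξ}, ∂A = {μ, ν, ξ}.

Closed sets in (X, τ) are complements of opens:
  closed(X, τ) = {∅, {ξ}, {μ, ν}, {κ, μ, ν}, {μ, ν, ξ}, {κ, μ, ν, ξ}, {λ, μ, ν, ξ}, {κ, λ, μ, ν, ξ}}.
int(A) = ⋃ {U ∈ τ : U ⊆ A}. Opens contained in A: ∅, {κ}, {λ}, {κ, λ}.
Taking the union of these: int(A) = {κ, λ}.
cl(A) = ⋂ {C closed : A ⊆ C}. Closed sets containing A: {κ, λ, μ, ν, ξ}.
Intersecting these: cl(A) = {κ, λ, μ, ν, ξ}.
∂A = cl(A) ∖ int(A) = {κ, λ, μ, ν, ξ} ∖ {κ, λ} = {μ, ν, ξ}.


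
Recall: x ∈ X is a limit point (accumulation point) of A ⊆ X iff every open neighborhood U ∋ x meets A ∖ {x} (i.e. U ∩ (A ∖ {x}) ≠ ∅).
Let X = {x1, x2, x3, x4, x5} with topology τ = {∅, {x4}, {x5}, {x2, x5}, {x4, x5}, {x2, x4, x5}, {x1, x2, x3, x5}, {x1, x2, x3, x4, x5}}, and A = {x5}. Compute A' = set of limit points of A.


A' = {x1, x2, x3}

For each x ∈ X, list the open sets U ∈ τ with x ∈ U, then check whether U ∩ (A ∖ {x}) ≠ ∅ for every such U.
  x = x1: opens ∋ x are {x1, x2, x3, x5}, {x1, x2, x3, x4, x5}; each meets A ∖ {x1}, so x IS a limit point.
  x = x2: opens ∋ x are {x2, x5}, {x2, x4, x5}, {x1, x2, x3, x5}, {x1, x2, x3, x4, x5}; each meets A ∖ {x2}, so x IS a limit point.
  x = x3: opens ∋ x are {x1, x2, x3, x5}, {x1, x2, x3, x4, x5}; each meets A ∖ {x3}, so x IS a limit point.
  x = x4: open {x4} ∋ x has {x4} ∩ (A ∖ {x4}) = ∅, so x is NOT a limit point.
  x = x5: open {x5} ∋ x has {x5} ∩ (A ∖ {x5}) = ∅, so x is NOT a limit point.
Collecting: A' = {x1, x2, x3}.


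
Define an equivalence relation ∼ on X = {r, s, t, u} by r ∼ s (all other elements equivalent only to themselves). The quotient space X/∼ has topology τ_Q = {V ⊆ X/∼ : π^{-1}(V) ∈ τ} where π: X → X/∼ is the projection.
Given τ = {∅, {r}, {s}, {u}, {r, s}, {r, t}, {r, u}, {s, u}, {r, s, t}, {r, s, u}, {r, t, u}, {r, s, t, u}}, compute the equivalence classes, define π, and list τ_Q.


X/∼ = {[r=s], [t], [u]}; |τ_Q| = 6.

Equivalence classes: [r=s], [t], [u].
Quotient map π: X → X/∼ sends r ↦ [r=s], s ↦ [r=s], t ↦ [t], u ↦ [u].
For each subset V ⊆ X/∼, compute π^{-1}(V) ⊆ X and check whether π^{-1}(V) ∈ τ. V is open in τ_Q iff π^{-1}(V) ∈ τ.
  V = {}: π^{-1}(V) = ∅ ∈ τ ✓.
  V = {[r=s]}: π^{-1}(V) = {r, s} ∈ τ ✓.
  V = {[t]}: π^{-1}(V) = {t} ∉ τ ✗.
  V = {[r=s], [t]}: π^{-1}(V) = {r, s, t} ∈ τ ✓.
  V = {[u]}: π^{-1}(V) = {u} ∈ τ ✓.
  V = {[r=s], [u]}: π^{-1}(V) = {r, s, u} ∈ τ ✓.
  V = {[t], [u]}: π^{-1}(V) = {t, u} ∉ τ ✗.
  V = {[r=s], [t], [u]}: π^{-1}(V) = {r, s, t, u} ∈ τ ✓.
Open sets in the quotient: τ_Q = {{}, {[r=s]}, {[r=s], [t]}, {[u]}, {[r=s], [u]}, {[r=s], [t], [u]}} (6 elements).


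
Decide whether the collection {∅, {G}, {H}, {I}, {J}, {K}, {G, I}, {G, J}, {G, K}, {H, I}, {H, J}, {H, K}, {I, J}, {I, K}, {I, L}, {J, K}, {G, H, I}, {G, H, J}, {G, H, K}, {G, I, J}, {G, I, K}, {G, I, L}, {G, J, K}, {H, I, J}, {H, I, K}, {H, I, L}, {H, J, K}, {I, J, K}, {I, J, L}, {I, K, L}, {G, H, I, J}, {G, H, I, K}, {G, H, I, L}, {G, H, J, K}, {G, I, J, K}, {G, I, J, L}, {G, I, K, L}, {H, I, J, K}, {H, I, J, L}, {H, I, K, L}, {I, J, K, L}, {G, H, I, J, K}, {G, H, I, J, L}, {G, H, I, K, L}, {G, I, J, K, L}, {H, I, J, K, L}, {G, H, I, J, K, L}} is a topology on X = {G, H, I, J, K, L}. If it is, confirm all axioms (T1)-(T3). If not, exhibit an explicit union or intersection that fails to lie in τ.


τ is NOT a topology on X.

Axiom (T1): ∅ ∈ τ? Yes; X ∈ τ? Yes.
Axiom (T2/T3): check pairwise unions and intersections of members of τ.
Counterexample for (T2): {G} ∪ {H} = {G, H} ∉ τ. Therefore τ is NOT a topology.


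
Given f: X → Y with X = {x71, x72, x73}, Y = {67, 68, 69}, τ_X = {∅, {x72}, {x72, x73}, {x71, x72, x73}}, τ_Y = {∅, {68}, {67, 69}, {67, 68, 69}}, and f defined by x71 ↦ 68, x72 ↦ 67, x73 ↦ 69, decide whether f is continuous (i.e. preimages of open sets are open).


f is NOT continuous.

Compute f^{-1}(U) for each U ∈ τ_Y:
  U = ∅: f^{-1}(U) = ∅ ∈ τ_X ✓.
  U = {68}: f^{-1}(U) = {x71} ∉ τ_X ✗.
  U = {67, 69}: f^{-1}(U) = {x72, x73} ∈ τ_X ✓.
  U = {67, 68, 69}: f^{-1}(U) = {x71, x72, x73} ∈ τ_X ✓.
Found U = {68} with f^{-1}(U) = {x71} not in τ_X. Therefore f is NOT continuous.


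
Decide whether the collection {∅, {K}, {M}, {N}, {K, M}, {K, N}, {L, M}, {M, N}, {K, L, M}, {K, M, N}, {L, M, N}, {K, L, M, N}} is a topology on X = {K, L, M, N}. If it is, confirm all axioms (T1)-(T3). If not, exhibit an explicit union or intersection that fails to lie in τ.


τ IS a topology on X.

Axiom (T1): ∅ ∈ τ? Yes; X ∈ τ? Yes.
Axiom (T2/T3): check pairwise unions and intersections of members of τ.
All pairwise intersections and unions checked — each lies in τ. Therefore τ satisfies (T1), (T2), (T3): it IS a topology on X.


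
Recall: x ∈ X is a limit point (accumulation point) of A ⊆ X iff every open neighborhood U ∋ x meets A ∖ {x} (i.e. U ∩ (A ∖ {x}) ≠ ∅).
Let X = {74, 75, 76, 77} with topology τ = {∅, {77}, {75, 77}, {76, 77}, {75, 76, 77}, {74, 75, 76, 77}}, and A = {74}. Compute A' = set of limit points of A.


A' = ∅

For each x ∈ X, list the open sets U ∈ τ with x ∈ U, then check whether U ∩ (A ∖ {x}) ≠ ∅ for every such U.
  x = 74: open {74, 75, 76, 77} ∋ x has {74, 75, 76, 77} ∩ (A ∖ {74}) = ∅, so x is NOT a limit point.
  x = 75: open {75, 77} ∋ x has {75, 77} ∩ (A ∖ {75}) = ∅, so x is NOT a limit point.
  x = 76: open {76, 77} ∋ x has {76, 77} ∩ (A ∖ {76}) = ∅, so x is NOT a limit point.
  x = 77: open {77} ∋ x has {77} ∩ (A ∖ {77}) = ∅, so x is NOT a limit point.
Collecting: A' = ∅.


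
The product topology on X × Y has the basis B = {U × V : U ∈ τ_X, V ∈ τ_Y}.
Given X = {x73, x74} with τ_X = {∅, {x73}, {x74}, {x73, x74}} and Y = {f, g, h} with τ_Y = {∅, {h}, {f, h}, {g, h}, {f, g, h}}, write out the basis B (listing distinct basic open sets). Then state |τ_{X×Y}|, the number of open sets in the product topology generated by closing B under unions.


Basis B = {∅ × ∅, {x73} × {h}, {x74} × {h}, {x73} × {f, h}, {x73} × {g, h}, {x73, x74} × {h}, {x74} × {f, h}, {x74} × {g, h}, {x73} × {f, g, h}, {x74} × {f, g, h}, {x73, x74} × {f, h}, {x73, x74} × {g, h}, {x73, x74} × {f, g, h}}; |τ_{X×Y}| = 25.

Enumerate products U × V with U ∈ τ_X, V ∈ τ_Y (deduplicated):
  ∅ × ∅ = {} (∅)
  {x73} × {h} = {(x73,h)}
  {x74} × {h} = {(x74,h)}
  {x73} × {f, h} = {(x73,f), (x73,h)}
  {x73} × {g, h} = {(x73,g), (x73,h)}
  {x73, x74} × {h} = {(x73,h), (x74,h)}
  {x74} × {f, h} = {(x74,f), (x74,h)}
  {x74} × {g, h} = {(x74,g), (x74,h)}
  {x73} × {f, g, h} = {(x73,f), (x73,g), (x73,h)}
  {x74} × {f, g, h} = {(x74,f), (x74,g), (x74,h)}
  {x73, x74} × {f, h} = {(x73,f), (x73,h), (x74,f), (x74,h)}
  {x73, x74} × {g, h} = {(x73,g), (x73,h), (x74,g), (x74,h)}
  {x73, x74} × {f, g, h} = {(x73,f), (x73,g), (x73,h), (x74,f), (x74,g), (x74,h)}
These 13 distinct sets form the basis B.
Close under arbitrary unions to get τ_{X×Y}; counting gives |τ_{X×Y}| = 25.


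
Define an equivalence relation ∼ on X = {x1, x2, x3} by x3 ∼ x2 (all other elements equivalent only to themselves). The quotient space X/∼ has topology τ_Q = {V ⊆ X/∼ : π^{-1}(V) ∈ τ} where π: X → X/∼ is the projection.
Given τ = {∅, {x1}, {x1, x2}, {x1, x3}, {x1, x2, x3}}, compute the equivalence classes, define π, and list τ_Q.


X/∼ = {[x1], [x2=x3]}; |τ_Q| = 3.

Equivalence classes: [x1], [x2=x3].
Quotient map π: X → X/∼ sends x1 ↦ [x1], x2 ↦ [x2=x3], x3 ↦ [x2=x3].
For each subset V ⊆ X/∼, compute π^{-1}(V) ⊆ X and check whether π^{-1}(V) ∈ τ. V is open in τ_Q iff π^{-1}(V) ∈ τ.
  V = {}: π^{-1}(V) = ∅ ∈ τ ✓.
  V = {[x1]}: π^{-1}(V) = {x1} ∈ τ ✓.
  V = {[x2=x3]}: π^{-1}(V) = {x2, x3} ∉ τ ✗.
  V = {[x1], [x2=x3]}: π^{-1}(V) = {x1, x2, x3} ∈ τ ✓.
Open sets in the quotient: τ_Q = {{}, {[x1]}, {[x1], [x2=x3]}} (3 elements).


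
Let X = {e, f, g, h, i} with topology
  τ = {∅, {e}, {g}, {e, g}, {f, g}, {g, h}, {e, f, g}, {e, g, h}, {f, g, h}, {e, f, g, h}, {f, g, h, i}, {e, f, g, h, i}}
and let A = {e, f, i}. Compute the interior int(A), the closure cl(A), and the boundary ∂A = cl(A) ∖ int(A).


int(A) = {e}, cl(A) = {e, f, i}, ∂A = {f, i}.

Closed sets in (X, τ) are complements of opens:
  closed(X, τ) = {∅, {e}, {i}, {e, i}, {f, i}, {h, i}, {e, f, i}, {e, h, i}, {f, h, i}, {e, f, h, i}, {f, g, h, i}, {e, f, g, h, i}}.
int(A) = ⋃ {U ∈ τ : U ⊆ A}. Opens contained in A: ∅, {e}.
Taking the union of these: int(A) = {e}.
cl(A) = ⋂ {C closed : A ⊆ C}. Closed sets containing A: {e, f, i}, {e, f, h, i}, {e, f, g, h, i}.
Intersecting these: cl(A) = {e, f, i}.
∂A = cl(A) ∖ int(A) = {e, f, i} ∖ {e} = {f, i}.


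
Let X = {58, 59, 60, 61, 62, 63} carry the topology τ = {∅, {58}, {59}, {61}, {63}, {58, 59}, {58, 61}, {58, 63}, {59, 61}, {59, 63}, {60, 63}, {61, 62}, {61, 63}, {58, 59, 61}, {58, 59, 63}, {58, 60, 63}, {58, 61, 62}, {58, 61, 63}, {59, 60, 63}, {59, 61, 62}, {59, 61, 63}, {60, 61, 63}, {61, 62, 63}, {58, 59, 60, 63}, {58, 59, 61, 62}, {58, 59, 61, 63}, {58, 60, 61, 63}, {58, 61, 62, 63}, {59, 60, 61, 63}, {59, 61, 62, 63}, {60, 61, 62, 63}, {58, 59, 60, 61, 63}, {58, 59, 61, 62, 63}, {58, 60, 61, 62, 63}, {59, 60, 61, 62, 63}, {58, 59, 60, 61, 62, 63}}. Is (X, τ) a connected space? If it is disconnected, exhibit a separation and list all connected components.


(X, τ) is disconnected; components = [{58}, {59}, {60, 63}, {61, 62}].

Find clopen sets (U ∈ τ with X ∖ U ∈ τ):
  U = ∅, X ∖ U = {58, 59, 60, 61, 62, 63} — both open, so U is clopen.
  U = {58}, X ∖ U = {59, 60, 61, 62, 63} — both open, so U is clopen.
  U = {59}, X ∖ U = {58, 60, 61, 62, 63} — both open, so U is clopen.
  U = {58, 59}, X ∖ U = {60, 61, 62, 63} — both open, so U is clopen.
  U = {60, 63}, X ∖ U = {58, 59, 61, 62} — both open, so U is clopen.
  U = {61, 62}, X ∖ U = {58, 59, 60, 63} — both open, so U is clopen.
  U = {58, 60, 63}, X ∖ U = {59, 61, 62} — both open, so U is clopen.
  U = {58, 61, 62}, X ∖ U = {59, 60, 63} — both open, so U is clopen.
  U = {59, 60, 63}, X ∖ U = {58, 61, 62} — both open, so U is clopen.
  U = {59, 61, 62}, X ∖ U = {58, 60, 63} — both open, so U is clopen.
  U = {58, 59, 60, 63}, X ∖ U = {61, 62} — both open, so U is clopen.
  U = {58, 59, 61, 62}, X ∖ U = {60, 63} — both open, so U is clopen.
  U = {60, 61, 62, 63}, X ∖ U = {58, 59} — both open, so U is clopen.
  U = {58, 60, 61, 62, 63}, X ∖ U = {59} — both open, so U is clopen.
  U = {59, 60, 61, 62, 63}, X ∖ U = {58} — both open, so U is clopen.
  U = {58, 59, 60, 61, 62, 63}, X ∖ U = ∅ — both open, so U is clopen.
Nontrivial clopen(s) exist: e.g. {58, 60, 61, 62, 63}. So (X, τ) is disconnected.
Compute connected components by grouping points that agree on all clopens:
  component: {58}
  component: {59}
  component: {60, 63}
  component: {61, 62}


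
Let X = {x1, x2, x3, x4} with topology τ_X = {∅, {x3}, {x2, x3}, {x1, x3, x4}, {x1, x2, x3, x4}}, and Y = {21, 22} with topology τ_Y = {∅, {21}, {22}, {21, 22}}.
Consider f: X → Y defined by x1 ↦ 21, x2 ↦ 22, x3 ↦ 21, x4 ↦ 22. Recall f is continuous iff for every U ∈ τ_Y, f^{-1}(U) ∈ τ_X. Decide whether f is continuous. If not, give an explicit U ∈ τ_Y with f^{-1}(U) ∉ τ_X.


f is NOT continuous.

Compute f^{-1}(U) for each U ∈ τ_Y:
  U = ∅: f^{-1}(U) = ∅ ∈ τ_X ✓.
  U = {21}: f^{-1}(U) = {x1, x3} ∉ τ_X ✗.
  U = {22}: f^{-1}(U) = {x2, x4} ∉ τ_X ✗.
  U = {21, 22}: f^{-1}(U) = {x1, x2, x3, x4} ∈ τ_X ✓.
Found U = {21} with f^{-1}(U) = {x1, x3} not in τ_X. Therefore f is NOT continuous.


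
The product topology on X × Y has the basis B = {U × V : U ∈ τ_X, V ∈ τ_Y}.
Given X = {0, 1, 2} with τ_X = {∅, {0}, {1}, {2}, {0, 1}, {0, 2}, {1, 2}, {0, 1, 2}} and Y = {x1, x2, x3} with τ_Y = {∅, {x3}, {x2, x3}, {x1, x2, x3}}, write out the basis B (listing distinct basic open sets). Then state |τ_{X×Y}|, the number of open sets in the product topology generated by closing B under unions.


Basis B = {∅ × ∅, {0} × {x3}, {1} × {x3}, {2} × {x3}, {0} × {x2, x3}, {0, 1} × {x3}, {0, 2} × {x3}, {1} × {x2, x3}, {1, 2} × {x3}, {2} × {x2, x3}, {0} × {x1, x2, x3}, {0, 1, 2} × {x3}, {1} × {x1, x2, x3}, {2} × {x1, x2, x3}, {0, 1} × {x2, x3}, {0, 2} × {x2, x3}, {1, 2} × {x2, x3}, {0, 1} × {x1, x2, x3}, {0, 2} × {x1, x2, x3}, {0, 1, 2} × {x2, x3}, {1, 2} × {x1, x2, x3}, {0, 1, 2} × {x1, x2, x3}}; |τ_{X×Y}| = 64.

Enumerate products U × V with U ∈ τ_X, V ∈ τ_Y (deduplicated):
  ∅ × ∅ = {} (∅)
  {0} × {x3} = {(0,x3)}
  {1} × {x3} = {(1,x3)}
  {2} × {x3} = {(2,x3)}
  {0} × {x2, x3} = {(0,x2), (0,x3)}
  {0, 1} × {x3} = {(0,x3), (1,x3)}
  {0, 2} × {x3} = {(0,x3), (2,x3)}
  {1} × {x2, x3} = {(1,x2), (1,x3)}
  {1, 2} × {x3} = {(1,x3), (2,x3)}
  {2} × {x2, x3} = {(2,x2), (2,x3)}
  {0} × {x1, x2, x3} = {(0,x1), (0,x2), (0,x3)}
  {0, 1, 2} × {x3} = {(0,x3), (1,x3), (2,x3)}
  {1} × {x1, x2, x3} = {(1,x1), (1,x2), (1,x3)}
  {2} × {x1, x2, x3} = {(2,x1), (2,x2), (2,x3)}
  {0, 1} × {x2, x3} = {(0,x2), (0,x3), (1,x2), (1,x3)}
  {0, 2} × {x2, x3} = {(0,x2), (0,x3), (2,x2), (2,x3)}
  {1, 2} × {x2, x3} = {(1,x2), (1,x3), (2,x2), (2,x3)}
  {0, 1} × {x1, x2, x3} = {(0,x1), (0,x2), (0,x3), (1,x1), (1,x2), (1,x3)}
  {0, 2} × {x1, x2, x3} = {(0,x1), (0,x2), (0,x3), (2,x1), (2,x2), (2,x3)}
  {0, 1, 2} × {x2, x3} = {(0,x2), (0,x3), (1,x2), (1,x3), (2,x2), (2,x3)}
  {1, 2} × {x1, x2, x3} = {(1,x1), (1,x2), (1,x3), (2,x1), (2,x2), (2,x3)}
  {0, 1, 2} × {x1, x2, x3} = {(0,x1), (0,x2), (0,x3), (1,x1), (1,x2), (1,x3), (2,x1), (2,x2), (2,x3)}
These 22 distinct sets form the basis B.
Close under arbitrary unions to get τ_{X×Y}; counting gives |τ_{X×Y}| = 64.


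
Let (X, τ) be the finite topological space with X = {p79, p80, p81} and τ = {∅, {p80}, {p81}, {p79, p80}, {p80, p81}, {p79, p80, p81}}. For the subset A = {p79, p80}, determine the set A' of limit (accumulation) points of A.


A' = {p79}

For each x ∈ X, list the open sets U ∈ τ with x ∈ U, then check whether U ∩ (A ∖ {x}) ≠ ∅ for every such U.
  x = p79: opens ∋ x are {p79, p80}, {p79, p80, p81}; each meets A ∖ {p79}, so x IS a limit point.
  x = p80: open {p80} ∋ x has {p80} ∩ (A ∖ {p80}) = ∅, so x is NOT a limit point.
  x = p81: open {p81} ∋ x has {p81} ∩ (A ∖ {p81}) = ∅, so x is NOT a limit point.
Collecting: A' = {p79}.


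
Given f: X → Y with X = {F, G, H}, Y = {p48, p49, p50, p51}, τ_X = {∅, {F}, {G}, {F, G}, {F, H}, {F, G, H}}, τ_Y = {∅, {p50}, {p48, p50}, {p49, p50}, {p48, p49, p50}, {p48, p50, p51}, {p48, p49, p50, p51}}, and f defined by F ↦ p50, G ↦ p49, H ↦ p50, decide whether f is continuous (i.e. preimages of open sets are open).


f IS continuous.

Compute f^{-1}(U) for each U ∈ τ_Y:
  U = ∅: f^{-1}(U) = ∅ ∈ τ_X ✓.
  U = {p50}: f^{-1}(U) = {F, H} ∈ τ_X ✓.
  U = {p48, p50}: f^{-1}(U) = {F, H} ∈ τ_X ✓.
  U = {p49, p50}: f^{-1}(U) = {F, G, H} ∈ τ_X ✓.
  U = {p48, p49, p50}: f^{-1}(U) = {F, G, H} ∈ τ_X ✓.
  U = {p48, p50, p51}: f^{-1}(U) = {F, H} ∈ τ_X ✓.
  U = {p48, p49, p50, p51}: f^{-1}(U) = {F, G, H} ∈ τ_X ✓.
Every preimage lies in τ_X, so f IS continuous.


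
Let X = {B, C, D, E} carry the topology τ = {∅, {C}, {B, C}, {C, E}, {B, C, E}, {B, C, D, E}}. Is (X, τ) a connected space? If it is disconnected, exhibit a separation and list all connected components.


(X, τ) is connected.

Find clopen sets (U ∈ τ with X ∖ U ∈ τ):
  U = ∅, X ∖ U = {B, C, D, E} — both open, so U is clopen.
  U = {B, C, D, E}, X ∖ U = ∅ — both open, so U is clopen.
Only trivial clopens (∅ and X) exist, so (X, τ) is connected.
Compute connected components by grouping points that agree on all clopens:
  component: {B, C, D, E}


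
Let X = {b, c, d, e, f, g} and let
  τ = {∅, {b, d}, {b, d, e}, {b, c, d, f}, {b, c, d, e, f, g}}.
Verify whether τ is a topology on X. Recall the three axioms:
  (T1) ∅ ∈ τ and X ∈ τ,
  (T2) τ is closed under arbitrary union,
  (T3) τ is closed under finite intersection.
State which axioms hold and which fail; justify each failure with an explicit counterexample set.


τ is NOT a topology on X.

Axiom (T1): ∅ ∈ τ? Yes; X ∈ τ? Yes.
Axiom (T2/T3): check pairwise unions and intersections of members of τ.
Counterexample for (T2): {b, d, e} ∪ {b, c, d, f} = {b, c, d, e, f} ∉ τ. Therefore τ is NOT a topology.


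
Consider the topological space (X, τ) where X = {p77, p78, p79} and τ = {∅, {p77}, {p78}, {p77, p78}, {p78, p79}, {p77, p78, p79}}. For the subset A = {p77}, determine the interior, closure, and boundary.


int(A) = {p77}, cl(A) = {p77}, ∂A = ∅.

Closed sets in (X, τ) are complements of opens:
  closed(X, τ) = {∅, {p77}, {p79}, {p77, p79}, {p78, p79}, {p77, p78, p79}}.
int(A) = ⋃ {U ∈ τ : U ⊆ A}. Opens contained in A: ∅, {p77}.
Taking the union of these: int(A) = {p77}.
cl(A) = ⋂ {C closed : A ⊆ C}. Closed sets containing A: {p77}, {p77, p79}, {p77, p78, p79}.
Intersecting these: cl(A) = {p77}.
∂A = cl(A) ∖ int(A) = {p77} ∖ {p77} = ∅.


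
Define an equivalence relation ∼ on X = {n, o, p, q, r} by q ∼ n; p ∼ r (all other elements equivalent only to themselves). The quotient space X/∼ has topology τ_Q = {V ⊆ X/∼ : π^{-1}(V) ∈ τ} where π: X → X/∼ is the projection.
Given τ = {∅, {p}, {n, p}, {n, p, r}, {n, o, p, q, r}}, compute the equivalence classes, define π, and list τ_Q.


X/∼ = {[n=q], [o], [p=r]}; |τ_Q| = 2.

Equivalence classes: [n=q], [o], [p=r].
Quotient map π: X → X/∼ sends n ↦ [n=q], o ↦ [o], p ↦ [p=r], q ↦ [n=q], r ↦ [p=r].
For each subset V ⊆ X/∼, compute π^{-1}(V) ⊆ X and check whether π^{-1}(V) ∈ τ. V is open in τ_Q iff π^{-1}(V) ∈ τ.
  V = {}: π^{-1}(V) = ∅ ∈ τ ✓.
  V = {[n=q]}: π^{-1}(V) = {n, q} ∉ τ ✗.
  V = {[o]}: π^{-1}(V) = {o} ∉ τ ✗.
  V = {[n=q], [o]}: π^{-1}(V) = {n, o, q} ∉ τ ✗.
  V = {[p=r]}: π^{-1}(V) = {p, r} ∉ τ ✗.
  V = {[n=q], [p=r]}: π^{-1}(V) = {n, p, q, r} ∉ τ ✗.
  V = {[o], [p=r]}: π^{-1}(V) = {o, p, r} ∉ τ ✗.
  V = {[n=q], [o], [p=r]}: π^{-1}(V) = {n, o, p, q, r} ∈ τ ✓.
Open sets in the quotient: τ_Q = {{}, {[n=q], [o], [p=r]}} (2 elements).


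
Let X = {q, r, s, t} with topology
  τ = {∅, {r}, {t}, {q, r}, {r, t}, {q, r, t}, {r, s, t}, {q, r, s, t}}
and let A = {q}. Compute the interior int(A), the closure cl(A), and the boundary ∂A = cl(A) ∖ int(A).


int(A) = ∅, cl(A) = {q}, ∂A = {q}.

Closed sets in (X, τ) are complements of opens:
  closed(X, τ) = {∅, {q}, {s}, {q, s}, {s, t}, {q, r, s}, {q, s, t}, {q, r, s, t}}.
int(A) = ⋃ {U ∈ τ : U ⊆ A}. Opens contained in A: ∅.
Taking the union of these: int(A) = ∅.
cl(A) = ⋂ {C closed : A ⊆ C}. Closed sets containing A: {q}, {q, s}, {q, r, s}, {q, s, t}, {q, r, s, t}.
Intersecting these: cl(A) = {q}.
∂A = cl(A) ∖ int(A) = {q} ∖ ∅ = {q}.


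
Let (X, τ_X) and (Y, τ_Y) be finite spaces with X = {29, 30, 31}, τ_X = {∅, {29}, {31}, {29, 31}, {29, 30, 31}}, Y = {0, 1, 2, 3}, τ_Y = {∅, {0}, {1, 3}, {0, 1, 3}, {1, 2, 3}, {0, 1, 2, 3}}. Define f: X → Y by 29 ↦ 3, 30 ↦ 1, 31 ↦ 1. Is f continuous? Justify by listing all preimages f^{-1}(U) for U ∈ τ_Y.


f IS continuous.

Compute f^{-1}(U) for each U ∈ τ_Y:
  U = ∅: f^{-1}(U) = ∅ ∈ τ_X ✓.
  U = {0}: f^{-1}(U) = ∅ ∈ τ_X ✓.
  U = {1, 3}: f^{-1}(U) = {29, 30, 31} ∈ τ_X ✓.
  U = {0, 1, 3}: f^{-1}(U) = {29, 30, 31} ∈ τ_X ✓.
  U = {1, 2, 3}: f^{-1}(U) = {29, 30, 31} ∈ τ_X ✓.
  U = {0, 1, 2, 3}: f^{-1}(U) = {29, 30, 31} ∈ τ_X ✓.
Every preimage lies in τ_X, so f IS continuous.


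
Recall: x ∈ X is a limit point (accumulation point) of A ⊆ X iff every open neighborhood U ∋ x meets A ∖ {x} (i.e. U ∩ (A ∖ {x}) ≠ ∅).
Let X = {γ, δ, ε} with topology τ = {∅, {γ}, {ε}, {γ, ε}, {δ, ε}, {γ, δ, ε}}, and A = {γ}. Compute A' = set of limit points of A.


A' = ∅

For each x ∈ X, list the open sets U ∈ τ with x ∈ U, then check whether U ∩ (A ∖ {x}) ≠ ∅ for every such U.
  x = γ: open {γ} ∋ x has {γ} ∩ (A ∖ {γ}) = ∅, so x is NOT a limit point.
  x = δ: open {δ, ε} ∋ x has {δ, ε} ∩ (A ∖ {δ}) = ∅, so x is NOT a limit point.
  x = ε: open {ε} ∋ x has {ε} ∩ (A ∖ {ε}) = ∅, so x is NOT a limit point.
Collecting: A' = ∅.


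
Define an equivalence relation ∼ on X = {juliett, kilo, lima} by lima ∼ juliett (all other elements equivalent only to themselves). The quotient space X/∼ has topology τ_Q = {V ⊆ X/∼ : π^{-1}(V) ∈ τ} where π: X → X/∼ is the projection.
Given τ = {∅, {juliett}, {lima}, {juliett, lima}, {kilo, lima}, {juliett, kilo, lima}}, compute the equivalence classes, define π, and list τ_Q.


X/∼ = {[juliett=lima], [kilo]}; |τ_Q| = 3.

Equivalence classes: [juliett=lima], [kilo].
Quotient map π: X → X/∼ sends juliett ↦ [juliett=lima], kilo ↦ [kilo], lima ↦ [juliett=lima].
For each subset V ⊆ X/∼, compute π^{-1}(V) ⊆ X and check whether π^{-1}(V) ∈ τ. V is open in τ_Q iff π^{-1}(V) ∈ τ.
  V = {}: π^{-1}(V) = ∅ ∈ τ ✓.
  V = {[juliett=lima]}: π^{-1}(V) = {juliett, lima} ∈ τ ✓.
  V = {[kilo]}: π^{-1}(V) = {kilo} ∉ τ ✗.
  V = {[juliett=lima], [kilo]}: π^{-1}(V) = {juliett, kilo, lima} ∈ τ ✓.
Open sets in the quotient: τ_Q = {{}, {[juliett=lima]}, {[juliett=lima], [kilo]}} (3 elements).


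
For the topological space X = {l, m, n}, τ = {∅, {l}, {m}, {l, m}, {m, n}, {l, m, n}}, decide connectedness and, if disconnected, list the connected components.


(X, τ) is disconnected; components = [{l}, {m, n}].

Find clopen sets (U ∈ τ with X ∖ U ∈ τ):
  U = ∅, X ∖ U = {l, m, n} — both open, so U is clopen.
  U = {l}, X ∖ U = {m, n} — both open, so U is clopen.
  U = {m, n}, X ∖ U = {l} — both open, so U is clopen.
  U = {l, m, n}, X ∖ U = ∅ — both open, so U is clopen.
Nontrivial clopen(s) exist: e.g. {l}. So (X, τ) is disconnected.
Compute connected components by grouping points that agree on all clopens:
  component: {l}
  component: {m, n}


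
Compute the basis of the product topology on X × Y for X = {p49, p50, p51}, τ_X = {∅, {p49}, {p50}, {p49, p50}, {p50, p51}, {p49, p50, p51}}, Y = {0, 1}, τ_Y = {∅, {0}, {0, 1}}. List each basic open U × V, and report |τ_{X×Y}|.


Basis B = {∅ × ∅, {p49} × {0}, {p50} × {0}, {p49} × {0, 1}, {p49, p50} × {0}, {p50} × {0, 1}, {p50, p51} × {0}, {p49, p50, p51} × {0}, {p49, p50} × {0, 1}, {p50, p51} × {0, 1}, {p49, p50, p51} × {0, 1}}; |τ_{X×Y}| = 18.

Enumerate products U × V with U ∈ τ_X, V ∈ τ_Y (deduplicated):
  ∅ × ∅ = {} (∅)
  {p49} × {0} = {(p49,0)}
  {p50} × {0} = {(p50,0)}
  {p49} × {0, 1} = {(p49,0), (p49,1)}
  {p49, p50} × {0} = {(p49,0), (p50,0)}
  {p50} × {0, 1} = {(p50,0), (p50,1)}
  {p50, p51} × {0} = {(p50,0), (p51,0)}
  {p49, p50, p51} × {0} = {(p49,0), (p50,0), (p51,0)}
  {p49, p50} × {0, 1} = {(p49,0), (p49,1), (p50,0), (p50,1)}
  {p50, p51} × {0, 1} = {(p50,0), (p50,1), (p51,0), (p51,1)}
  {p49, p50, p51} × {0, 1} = {(p49,0), (p49,1), (p50,0), (p50,1), (p51,0), (p51,1)}
These 11 distinct sets form the basis B.
Close under arbitrary unions to get τ_{X×Y}; counting gives |τ_{X×Y}| = 18.


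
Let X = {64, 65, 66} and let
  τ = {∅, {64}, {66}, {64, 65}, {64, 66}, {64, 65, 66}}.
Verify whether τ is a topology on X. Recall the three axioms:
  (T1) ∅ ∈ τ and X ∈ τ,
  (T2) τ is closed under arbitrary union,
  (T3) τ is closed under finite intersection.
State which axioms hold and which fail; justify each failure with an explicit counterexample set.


τ IS a topology on X.

Axiom (T1): ∅ ∈ τ? Yes; X ∈ τ? Yes.
Axiom (T2/T3): check pairwise unions and intersections of members of τ.
All pairwise intersections and unions checked — each lies in τ. Therefore τ satisfies (T1), (T2), (T3): it IS a topology on X.


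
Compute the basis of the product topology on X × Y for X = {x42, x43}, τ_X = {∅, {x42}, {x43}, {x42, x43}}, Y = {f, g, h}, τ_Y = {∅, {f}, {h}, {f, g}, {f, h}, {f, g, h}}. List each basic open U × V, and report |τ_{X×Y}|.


Basis B = {∅ × ∅, {x42} × {f}, {x42} × {h}, {x43} × {f}, {x43} × {h}, {x42} × {f, g}, {x42} × {f, h}, {x42, x43} × {f}, {x42, x43} × {h}, {x43} × {f, g}, {x43} × {f, h}, {x42} × {f, g, h}, {x43} × {f, g, h}, {x42, x43} × {f, g}, {x42, x43} × {f, h}, {x42, x43} × {f, g, h}}; |τ_{X×Y}| = 36.

Enumerate products U × V with U ∈ τ_X, V ∈ τ_Y (deduplicated):
  ∅ × ∅ = {} (∅)
  {x42} × {f} = {(x42,f)}
  {x42} × {h} = {(x42,h)}
  {x43} × {f} = {(x43,f)}
  {x43} × {h} = {(x43,h)}
  {x42} × {f, g} = {(x42,f), (x42,g)}
  {x42} × {f, h} = {(x42,f), (x42,h)}
  {x42, x43} × {f} = {(x42,f), (x43,f)}
  {x42, x43} × {h} = {(x42,h), (x43,h)}
  {x43} × {f, g} = {(x43,f), (x43,g)}
  {x43} × {f, h} = {(x43,f), (x43,h)}
  {x42} × {f, g, h} = {(x42,f), (x42,g), (x42,h)}
  {x43} × {f, g, h} = {(x43,f), (x43,g), (x43,h)}
  {x42, x43} × {f, g} = {(x42,f), (x42,g), (x43,f), (x43,g)}
  {x42, x43} × {f, h} = {(x42,f), (x42,h), (x43,f), (x43,h)}
  {x42, x43} × {f, g, h} = {(x42,f), (x42,g), (x42,h), (x43,f), (x43,g), (x43,h)}
These 16 distinct sets form the basis B.
Close under arbitrary unions to get τ_{X×Y}; counting gives |τ_{X×Y}| = 36.


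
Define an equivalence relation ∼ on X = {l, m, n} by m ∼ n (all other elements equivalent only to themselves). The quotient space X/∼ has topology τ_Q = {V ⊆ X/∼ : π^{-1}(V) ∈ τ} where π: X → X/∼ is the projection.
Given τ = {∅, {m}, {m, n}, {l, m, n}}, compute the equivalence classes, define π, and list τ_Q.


X/∼ = {[l], [m=n]}; |τ_Q| = 3.

Equivalence classes: [l], [m=n].
Quotient map π: X → X/∼ sends l ↦ [l], m ↦ [m=n], n ↦ [m=n].
For each subset V ⊆ X/∼, compute π^{-1}(V) ⊆ X and check whether π^{-1}(V) ∈ τ. V is open in τ_Q iff π^{-1}(V) ∈ τ.
  V = {}: π^{-1}(V) = ∅ ∈ τ ✓.
  V = {[l]}: π^{-1}(V) = {l} ∉ τ ✗.
  V = {[m=n]}: π^{-1}(V) = {m, n} ∈ τ ✓.
  V = {[l], [m=n]}: π^{-1}(V) = {l, m, n} ∈ τ ✓.
Open sets in the quotient: τ_Q = {{}, {[m=n]}, {[l], [m=n]}} (3 elements).


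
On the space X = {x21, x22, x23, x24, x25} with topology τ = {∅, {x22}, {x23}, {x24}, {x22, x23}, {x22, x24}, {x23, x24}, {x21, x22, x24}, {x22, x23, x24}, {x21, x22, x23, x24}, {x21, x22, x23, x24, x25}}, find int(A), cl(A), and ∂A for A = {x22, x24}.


int(A) = {x22, x24}, cl(A) = {x21, x22, x24, x25}, ∂A = {x21, x25}.

Closed sets in (X, τ) are complements of opens:
  closed(X, τ) = {∅, {x25}, {x21, x25}, {x23, x25}, {x21, x22, x25}, {x21, x23, x25}, {x21, x24, x25}, {x21, x22, x23, x25}, {x21, x22, x24, x25}, {x21, x23, x24, x25}, {x21, x22, x23, x24, x25}}.
int(A) = ⋃ {U ∈ τ : U ⊆ A}. Opens contained in A: ∅, {x22}, {x24}, {x22, x24}.
Taking the union of these: int(A) = {x22, x24}.
cl(A) = ⋂ {C closed : A ⊆ C}. Closed sets containing A: {x21, x22, x24, x25}, {x21, x22, x23, x24, x25}.
Intersecting these: cl(A) = {x21, x22, x24, x25}.
∂A = cl(A) ∖ int(A) = {x21, x22, x24, x25} ∖ {x22, x24} = {x21, x25}.


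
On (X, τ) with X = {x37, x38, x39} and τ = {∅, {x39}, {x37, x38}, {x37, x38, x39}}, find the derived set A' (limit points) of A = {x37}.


A' = {x38}

For each x ∈ X, list the open sets U ∈ τ with x ∈ U, then check whether U ∩ (A ∖ {x}) ≠ ∅ for every such U.
  x = x37: open {x37, x38} ∋ x has {x37, x38} ∩ (A ∖ {x37}) = ∅, so x is NOT a limit point.
  x = x38: opens ∋ x are {x37, x38}, {x37, x38, x39}; each meets A ∖ {x38}, so x IS a limit point.
  x = x39: open {x39} ∋ x has {x39} ∩ (A ∖ {x39}) = ∅, so x is NOT a limit point.
Collecting: A' = {x38}.


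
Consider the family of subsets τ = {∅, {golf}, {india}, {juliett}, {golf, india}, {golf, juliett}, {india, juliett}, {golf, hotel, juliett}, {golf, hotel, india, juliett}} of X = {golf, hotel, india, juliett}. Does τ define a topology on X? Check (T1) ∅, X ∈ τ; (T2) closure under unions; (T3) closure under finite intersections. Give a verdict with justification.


τ is NOT a topology on X.

Axiom (T1): ∅ ∈ τ? Yes; X ∈ τ? Yes.
Axiom (T2/T3): check pairwise unions and intersections of members of τ.
Counterexample for (T2): {golf} ∪ {india, juliett} = {golf, india, juliett} ∉ τ. Therefore τ is NOT a topology.


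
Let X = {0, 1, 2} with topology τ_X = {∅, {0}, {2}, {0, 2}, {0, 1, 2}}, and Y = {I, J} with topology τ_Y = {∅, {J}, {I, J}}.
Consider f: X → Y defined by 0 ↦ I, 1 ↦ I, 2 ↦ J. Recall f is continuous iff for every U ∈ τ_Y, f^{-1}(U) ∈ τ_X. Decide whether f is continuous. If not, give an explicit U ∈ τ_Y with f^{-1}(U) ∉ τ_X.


f IS continuous.

Compute f^{-1}(U) for each U ∈ τ_Y:
  U = ∅: f^{-1}(U) = ∅ ∈ τ_X ✓.
  U = {J}: f^{-1}(U) = {2} ∈ τ_X ✓.
  U = {I, J}: f^{-1}(U) = {0, 1, 2} ∈ τ_X ✓.
Every preimage lies in τ_X, so f IS continuous.


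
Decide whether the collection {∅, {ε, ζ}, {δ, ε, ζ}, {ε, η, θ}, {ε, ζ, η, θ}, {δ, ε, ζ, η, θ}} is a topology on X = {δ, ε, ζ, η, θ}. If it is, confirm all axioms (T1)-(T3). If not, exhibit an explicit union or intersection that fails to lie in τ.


τ is NOT a topology on X.

Axiom (T1): ∅ ∈ τ? Yes; X ∈ τ? Yes.
Axiom (T2/T3): check pairwise unions and intersections of members of τ.
Counterexample for (T3): {ε, ζ} ∩ {ε, η, θ} = {ε} ∉ τ. Therefore τ is NOT a topology.


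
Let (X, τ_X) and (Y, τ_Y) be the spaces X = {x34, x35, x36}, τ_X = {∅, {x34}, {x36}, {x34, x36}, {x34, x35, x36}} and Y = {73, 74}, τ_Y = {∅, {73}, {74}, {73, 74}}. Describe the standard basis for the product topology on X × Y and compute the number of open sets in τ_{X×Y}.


Basis B = {∅ × ∅, {x34} × {73}, {x34} × {74}, {x36} × {73}, {x36} × {74}, {x34} × {73, 74}, {x34, x36} × {73}, {x34, x36} × {74}, {x36} × {73, 74}, {x34, x35, x36} × {73}, {x34, x35, x36} × {74}, {x34, x36} × {73, 74}, {x34, x35, x36} × {73, 74}}; |τ_{X×Y}| = 25.

Enumerate products U × V with U ∈ τ_X, V ∈ τ_Y (deduplicated):
  ∅ × ∅ = {} (∅)
  {x34} × {73} = {(x34,73)}
  {x34} × {74} = {(x34,74)}
  {x36} × {73} = {(x36,73)}
  {x36} × {74} = {(x36,74)}
  {x34} × {73, 74} = {(x34,73), (x34,74)}
  {x34, x36} × {73} = {(x34,73), (x36,73)}
  {x34, x36} × {74} = {(x34,74), (x36,74)}
  {x36} × {73, 74} = {(x36,73), (x36,74)}
  {x34, x35, x36} × {73} = {(x34,73), (x35,73), (x36,73)}
  {x34, x35, x36} × {74} = {(x34,74), (x35,74), (x36,74)}
  {x34, x36} × {73, 74} = {(x34,73), (x34,74), (x36,73), (x36,74)}
  {x34, x35, x36} × {73, 74} = {(x34,73), (x34,74), (x35,73), (x35,74), (x36,73), (x36,74)}
These 13 distinct sets form the basis B.
Close under arbitrary unions to get τ_{X×Y}; counting gives |τ_{X×Y}| = 25.


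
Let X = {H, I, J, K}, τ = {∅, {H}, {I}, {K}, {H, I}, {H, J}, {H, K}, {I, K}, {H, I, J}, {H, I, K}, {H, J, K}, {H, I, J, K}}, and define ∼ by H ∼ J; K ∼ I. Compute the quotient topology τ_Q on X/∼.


X/∼ = {[H=J], [I=K]}; |τ_Q| = 4.

Equivalence classes: [H=J], [I=K].
Quotient map π: X → X/∼ sends H ↦ [H=J], I ↦ [I=K], J ↦ [H=J], K ↦ [I=K].
For each subset V ⊆ X/∼, compute π^{-1}(V) ⊆ X and check whether π^{-1}(V) ∈ τ. V is open in τ_Q iff π^{-1}(V) ∈ τ.
  V = {}: π^{-1}(V) = ∅ ∈ τ ✓.
  V = {[H=J]}: π^{-1}(V) = {H, J} ∈ τ ✓.
  V = {[I=K]}: π^{-1}(V) = {I, K} ∈ τ ✓.
  V = {[H=J], [I=K]}: π^{-1}(V) = {H, I, J, K} ∈ τ ✓.
Open sets in the quotient: τ_Q = {{}, {[H=J]}, {[I=K]}, {[H=J], [I=K]}} (4 elements).


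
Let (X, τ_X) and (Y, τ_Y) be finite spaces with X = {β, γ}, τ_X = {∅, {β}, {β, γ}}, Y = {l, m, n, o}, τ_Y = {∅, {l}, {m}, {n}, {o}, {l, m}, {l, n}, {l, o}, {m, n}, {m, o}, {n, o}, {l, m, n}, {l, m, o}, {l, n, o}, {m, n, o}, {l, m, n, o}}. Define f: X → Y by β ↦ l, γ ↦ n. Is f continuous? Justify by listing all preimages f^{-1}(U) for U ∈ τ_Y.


f is NOT continuous.

Compute f^{-1}(U) for each U ∈ τ_Y:
  U = ∅: f^{-1}(U) = ∅ ∈ τ_X ✓.
  U = {l}: f^{-1}(U) = {β} ∈ τ_X ✓.
  U = {m}: f^{-1}(U) = ∅ ∈ τ_X ✓.
  U = {n}: f^{-1}(U) = {γ} ∉ τ_X ✗.
  U = {o}: f^{-1}(U) = ∅ ∈ τ_X ✓.
  U = {l, m}: f^{-1}(U) = {β} ∈ τ_X ✓.
  U = {l, n}: f^{-1}(U) = {β, γ} ∈ τ_X ✓.
  U = {l, o}: f^{-1}(U) = {β} ∈ τ_X ✓.
  U = {m, n}: f^{-1}(U) = {γ} ∉ τ_X ✗.
  U = {m, o}: f^{-1}(U) = ∅ ∈ τ_X ✓.
  U = {n, o}: f^{-1}(U) = {γ} ∉ τ_X ✗.
  U = {l, m, n}: f^{-1}(U) = {β, γ} ∈ τ_X ✓.
  U = {l, m, o}: f^{-1}(U) = {β} ∈ τ_X ✓.
  U = {l, n, o}: f^{-1}(U) = {β, γ} ∈ τ_X ✓.
  U = {m, n, o}: f^{-1}(U) = {γ} ∉ τ_X ✗.
  U = {l, m, n, o}: f^{-1}(U) = {β, γ} ∈ τ_X ✓.
Found U = {n} with f^{-1}(U) = {γ} not in τ_X. Therefore f is NOT continuous.


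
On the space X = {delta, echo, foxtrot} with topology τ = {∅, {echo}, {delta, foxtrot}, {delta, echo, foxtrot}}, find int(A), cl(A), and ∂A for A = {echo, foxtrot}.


int(A) = {echo}, cl(A) = {delta, echo, foxtrot}, ∂A = {delta, foxtrot}.

Closed sets in (X, τ) are complements of opens:
  closed(X, τ) = {∅, {echo}, {delta, foxtrot}, {delta, echo, foxtrot}}.
int(A) = ⋃ {U ∈ τ : U ⊆ A}. Opens contained in A: ∅, {echo}.
Taking the union of these: int(A) = {echo}.
cl(A) = ⋂ {C closed : A ⊆ C}. Closed sets containing A: {delta, echo, foxtrot}.
Intersecting these: cl(A) = {delta, echo, foxtrot}.
∂A = cl(A) ∖ int(A) = {delta, echo, foxtrot} ∖ {echo} = {delta, foxtrot}.


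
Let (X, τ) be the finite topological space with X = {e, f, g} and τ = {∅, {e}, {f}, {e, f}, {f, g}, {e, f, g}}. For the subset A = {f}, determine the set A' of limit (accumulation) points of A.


A' = {g}

For each x ∈ X, list the open sets U ∈ τ with x ∈ U, then check whether U ∩ (A ∖ {x}) ≠ ∅ for every such U.
  x = e: open {e} ∋ x has {e} ∩ (A ∖ {e}) = ∅, so x is NOT a limit point.
  x = f: open {f} ∋ x has {f} ∩ (A ∖ {f}) = ∅, so x is NOT a limit point.
  x = g: opens ∋ x are {f, g}, {e, f, g}; each meets A ∖ {g}, so x IS a limit point.
Collecting: A' = {g}.


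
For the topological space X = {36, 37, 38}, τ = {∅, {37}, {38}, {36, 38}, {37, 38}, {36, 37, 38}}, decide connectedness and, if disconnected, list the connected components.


(X, τ) is disconnected; components = [{37}, {36, 38}].

Find clopen sets (U ∈ τ with X ∖ U ∈ τ):
  U = ∅, X ∖ U = {36, 37, 38} — both open, so U is clopen.
  U = {37}, X ∖ U = {36, 38} — both open, so U is clopen.
  U = {36, 38}, X ∖ U = {37} — both open, so U is clopen.
  U = {36, 37, 38}, X ∖ U = ∅ — both open, so U is clopen.
Nontrivial clopen(s) exist: e.g. {36, 38}. So (X, τ) is disconnected.
Compute connected components by grouping points that agree on all clopens:
  component: {37}
  component: {36, 38}


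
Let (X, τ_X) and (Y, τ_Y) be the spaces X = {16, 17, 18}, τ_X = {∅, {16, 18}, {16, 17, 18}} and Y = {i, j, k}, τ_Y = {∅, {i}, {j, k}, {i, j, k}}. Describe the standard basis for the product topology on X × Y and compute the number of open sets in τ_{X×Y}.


Basis B = {∅ × ∅, {16, 18} × {i}, {16, 17, 18} × {i}, {16, 18} × {j, k}, {16, 18} × {i, j, k}, {16, 17, 18} × {j, k}, {16, 17, 18} × {i, j, k}}; |τ_{X×Y}| = 9.

Enumerate products U × V with U ∈ τ_X, V ∈ τ_Y (deduplicated):
  ∅ × ∅ = {} (∅)
  {16, 18} × {i} = {(16,i), (18,i)}
  {16, 17, 18} × {i} = {(16,i), (17,i), (18,i)}
  {16, 18} × {j, k} = {(16,j), (16,k), (18,j), (18,k)}
  {16, 18} × {i, j, k} = {(16,i), (16,j), (16,k), (18,i), (18,j), (18,k)}
  {16, 17, 18} × {j, k} = {(16,j), (16,k), (17,j), (17,k), (18,j), (18,k)}
  {16, 17, 18} × {i, j, k} = {(16,i), (16,j), (16,k), (17,i), (17,j), (17,k), (18,i), (18,j), (18,k)}
These 7 distinct sets form the basis B.
Close under arbitrary unions to get τ_{X×Y}; counting gives |τ_{X×Y}| = 9.


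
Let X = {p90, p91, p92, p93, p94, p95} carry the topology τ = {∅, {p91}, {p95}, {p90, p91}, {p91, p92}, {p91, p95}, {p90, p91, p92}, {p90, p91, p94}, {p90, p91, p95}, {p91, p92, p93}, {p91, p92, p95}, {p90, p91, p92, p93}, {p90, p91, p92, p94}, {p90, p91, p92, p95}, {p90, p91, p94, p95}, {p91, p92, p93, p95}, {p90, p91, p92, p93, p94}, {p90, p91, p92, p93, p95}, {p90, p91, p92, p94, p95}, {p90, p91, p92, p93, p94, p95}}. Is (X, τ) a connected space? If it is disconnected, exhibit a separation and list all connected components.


(X, τ) is disconnected; components = [{p95}, {p90, p91, p92, p93, p94}].

Find clopen sets (U ∈ τ with X ∖ U ∈ τ):
  U = ∅, X ∖ U = {p90, p91, p92, p93, p94, p95} — both open, so U is clopen.
  U = {p95}, X ∖ U = {p90, p91, p92, p93, p94} — both open, so U is clopen.
  U = {p90, p91, p92, p93, p94}, X ∖ U = {p95} — both open, so U is clopen.
  U = {p90, p91, p92, p93, p94, p95}, X ∖ U = ∅ — both open, so U is clopen.
Nontrivial clopen(s) exist: e.g. {p90, p91, p92, p93, p94}. So (X, τ) is disconnected.
Compute connected components by grouping points that agree on all clopens:
  component: {p95}
  component: {p90, p91, p92, p93, p94}


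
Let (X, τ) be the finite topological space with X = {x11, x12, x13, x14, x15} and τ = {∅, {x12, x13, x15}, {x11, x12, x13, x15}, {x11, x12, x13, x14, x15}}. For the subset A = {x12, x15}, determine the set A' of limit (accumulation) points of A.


A' = {x11, x12, x13, x14, x15}

For each x ∈ X, list the open sets U ∈ τ with x ∈ U, then check whether U ∩ (A ∖ {x}) ≠ ∅ for every such U.
  x = x11: opens ∋ x are {x11, x12, x13, x15}, {x11, x12, x13, x14, x15}; each meets A ∖ {x11}, so x IS a limit point.
  x = x12: opens ∋ x are {x12, x13, x15}, {x11, x12, x13, x15}, {x11, x12, x13, x14, x15}; each meets A ∖ {x12}, so x IS a limit point.
  x = x13: opens ∋ x are {x12, x13, x15}, {x11, x12, x13, x15}, {x11, x12, x13, x14, x15}; each meets A ∖ {x13}, so x IS a limit point.
  x = x14: opens ∋ x are {x11, x12, x13, x14, x15}; each meets A ∖ {x14}, so x IS a limit point.
  x = x15: opens ∋ x are {x12, x13, x15}, {x11, x12, x13, x15}, {x11, x12, x13, x14, x15}; each meets A ∖ {x15}, so x IS a limit point.
Collecting: A' = {x11, x12, x13, x14, x15}.


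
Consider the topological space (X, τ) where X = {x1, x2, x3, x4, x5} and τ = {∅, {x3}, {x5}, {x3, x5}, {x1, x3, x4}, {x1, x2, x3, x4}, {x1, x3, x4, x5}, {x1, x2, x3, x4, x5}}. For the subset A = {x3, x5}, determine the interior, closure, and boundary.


int(A) = {x3, x5}, cl(A) = {x1, x2, x3, x4, x5}, ∂A = {x1, x2, x4}.

Closed sets in (X, τ) are complements of opens:
  closed(X, τ) = {∅, {x2}, {x5}, {x2, x5}, {x1, x2, x4}, {x1, x2, x3, x4}, {x1, x2, x4, x5}, {x1, x2, x3, x4, x5}}.
int(A) = ⋃ {U ∈ τ : U ⊆ A}. Opens contained in A: ∅, {x3}, {x5}, {x3, x5}.
Taking the union of these: int(A) = {x3, x5}.
cl(A) = ⋂ {C closed : A ⊆ C}. Closed sets containing A: {x1, x2, x3, x4, x5}.
Intersecting these: cl(A) = {x1, x2, x3, x4, x5}.
∂A = cl(A) ∖ int(A) = {x1, x2, x3, x4, x5} ∖ {x3, x5} = {x1, x2, x4}.


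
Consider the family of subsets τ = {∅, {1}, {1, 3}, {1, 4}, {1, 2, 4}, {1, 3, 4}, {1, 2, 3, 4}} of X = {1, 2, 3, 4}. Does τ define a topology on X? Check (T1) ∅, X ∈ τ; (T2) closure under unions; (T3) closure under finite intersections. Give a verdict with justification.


τ IS a topology on X.

Axiom (T1): ∅ ∈ τ? Yes; X ∈ τ? Yes.
Axiom (T2/T3): check pairwise unions and intersections of members of τ.
All pairwise intersections and unions checked — each lies in τ. Therefore τ satisfies (T1), (T2), (T3): it IS a topology on X.
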